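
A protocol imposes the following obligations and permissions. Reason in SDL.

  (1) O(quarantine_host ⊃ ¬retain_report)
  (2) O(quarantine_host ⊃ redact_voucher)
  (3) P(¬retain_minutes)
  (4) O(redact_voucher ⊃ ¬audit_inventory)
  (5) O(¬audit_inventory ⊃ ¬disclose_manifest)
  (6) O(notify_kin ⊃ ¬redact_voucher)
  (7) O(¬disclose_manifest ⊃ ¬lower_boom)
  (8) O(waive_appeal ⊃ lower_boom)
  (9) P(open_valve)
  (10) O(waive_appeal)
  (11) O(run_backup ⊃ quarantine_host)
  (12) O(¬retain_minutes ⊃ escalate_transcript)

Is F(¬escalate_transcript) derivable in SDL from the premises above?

Premise 12 is O(¬retain_minutes ⊃ escalate_transcript), but O(¬retain_minutes) is not derivable from the premises (the permission P(¬retain_minutes) asserts only ¬O(retain_minutes), not O(¬retain_minutes)), so it does not yield O(escalate_transcript).
No other premise forces O(escalate_transcript). An ideal world satisfying every premise can still have ¬escalate_transcript true, so F(¬escalate_transcript) is not derivable.

No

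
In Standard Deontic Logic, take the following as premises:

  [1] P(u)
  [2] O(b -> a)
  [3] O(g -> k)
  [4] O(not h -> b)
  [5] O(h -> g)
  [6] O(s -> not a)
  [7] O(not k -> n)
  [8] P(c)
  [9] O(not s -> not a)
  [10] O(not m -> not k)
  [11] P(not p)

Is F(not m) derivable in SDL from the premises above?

Premises 9 and 6 cover both cases: O(not s -> not a) and O(s -> not a). Since not s ∨ s is a tautology, O(not a) follows.
The contrapositive of premise 2 (O(b -> a)) is O(not a -> not b), and O(not a) is already established, so O(not b).
The contrapositive of premise 4 (O(not h -> b)) is O(not b -> h), and O(not b) is already established, so O(h).
With premise 5, O(h -> g), the K-axiom yields O(g).
Applying K to premise 3 (O(g -> k)) and O(g) yields O(k).
The contrapositive of premise 10 (O(not m -> not k)) is O(k -> m), and O(k) is already established, so O(m).
Premises 1, 7, 8, 11 do not contribute to this derivation.
So O(m) holds, i.e. F(not m). The claim follows.

Yes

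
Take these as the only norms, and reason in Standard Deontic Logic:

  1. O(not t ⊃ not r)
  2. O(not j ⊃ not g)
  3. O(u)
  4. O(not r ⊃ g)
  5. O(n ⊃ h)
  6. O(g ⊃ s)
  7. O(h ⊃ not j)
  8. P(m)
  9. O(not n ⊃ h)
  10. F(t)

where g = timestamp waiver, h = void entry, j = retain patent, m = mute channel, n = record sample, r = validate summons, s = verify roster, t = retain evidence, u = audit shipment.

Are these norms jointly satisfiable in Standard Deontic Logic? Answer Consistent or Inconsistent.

By case analysis on not n: premise 9 gives O(not n ⊃ h) and premise 5 gives O(n ⊃ h), so O(h) either way.
Premise 7 is O(h ⊃ not j); since O(h), deontic closure gives O(not j).
Premise 2 is O(not j ⊃ not g); since O(not j), deontic closure gives O(not g).
The contrapositive of premise 4 (O(not r ⊃ g)) is O(not g ⊃ r), and O(not g) is already established, so O(r).
Premise 1 is O(not t ⊃ not r); contrapositively O(r ⊃ t). Since O(r) holds, K gives O(t).
Yet premise 10 is F(t), i.e. O(not t).
We now have both O(t) and O(not t) — t is simultaneously obligatory and forbidden, violating the D-axiom.

Inconsistent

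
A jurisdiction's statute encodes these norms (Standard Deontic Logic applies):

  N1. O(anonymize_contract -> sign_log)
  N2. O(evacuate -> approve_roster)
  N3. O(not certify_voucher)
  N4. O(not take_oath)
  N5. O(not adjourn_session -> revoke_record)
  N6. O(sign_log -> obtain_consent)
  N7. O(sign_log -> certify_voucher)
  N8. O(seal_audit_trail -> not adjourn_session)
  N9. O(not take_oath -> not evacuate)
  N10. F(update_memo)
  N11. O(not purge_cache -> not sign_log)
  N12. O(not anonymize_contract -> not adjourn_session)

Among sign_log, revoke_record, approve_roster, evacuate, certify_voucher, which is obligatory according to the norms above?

From premise 3 we have O(not certify_voucher).
The contrapositive of premise 7 (O(sign_log -> certify_voucher)) is O(not certify_voucher -> not sign_log), and O(not certify_voucher) is already established, so O(not sign_log).
The contrapositive of premise 1 (O(anonymize_contract -> sign_log)) is O(not sign_log -> not anonymize_contract), and O(not sign_log) is already established, so O(not anonymize_contract).
With premise 12, O(not anonymize_contract -> not adjourn_session), the K-axiom yields O(not adjourn_session).
Applying K to premise 5 (O(not adjourn_session -> revoke_record)) and O(not adjourn_session) yields O(revoke_record).
So O(revoke_record) holds — revoke_record is obligatory. None of the other listed options is made obligatory by any chain of premises.

revoke_record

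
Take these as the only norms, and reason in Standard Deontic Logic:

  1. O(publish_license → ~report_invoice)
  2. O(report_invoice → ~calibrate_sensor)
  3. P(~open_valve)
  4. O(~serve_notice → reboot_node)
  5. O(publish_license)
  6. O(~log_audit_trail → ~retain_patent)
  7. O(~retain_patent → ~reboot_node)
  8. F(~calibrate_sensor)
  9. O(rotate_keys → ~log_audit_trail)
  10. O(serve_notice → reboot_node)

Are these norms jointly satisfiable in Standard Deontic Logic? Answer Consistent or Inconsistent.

Premise 2 is O(report_invoice → ~calibrate_sensor), but O(report_invoice) is not derivable from the premises, so it does not yield O(~calibrate_sensor).
So O(~calibrate_sensor) is not derivable, and the apparent clash with O(calibrate_sensor) does not arise.
A world satisfying every obligation exists (e.g. calibrate_sensor=true, log_audit_trail=true, open_valve=false, publish_license=true, reboot_node=true, report_invoice=false, retain_patent=true, rotate_keys=false, serve_notice=false); no atom is both obligatory and forbidden, so the set is consistent.

Consistent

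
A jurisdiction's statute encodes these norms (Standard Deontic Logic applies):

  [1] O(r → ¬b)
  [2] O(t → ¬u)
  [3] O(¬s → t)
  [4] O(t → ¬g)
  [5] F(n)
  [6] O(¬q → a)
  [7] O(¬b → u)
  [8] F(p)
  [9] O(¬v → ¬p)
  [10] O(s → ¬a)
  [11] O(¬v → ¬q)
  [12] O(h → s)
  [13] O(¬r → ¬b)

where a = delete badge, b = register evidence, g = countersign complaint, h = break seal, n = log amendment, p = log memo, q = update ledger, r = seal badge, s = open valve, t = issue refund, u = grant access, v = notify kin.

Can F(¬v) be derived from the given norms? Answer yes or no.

Yes

Premises 1 and 13 cover both cases: O(r → ¬b) and O(¬r → ¬b). Since r ∨ ¬r is a tautology, O(¬b) follows.
Premise 7 is O(¬b → u); since O(¬b), deontic closure gives O(u).
Premise 2 is O(t → ¬u); contrapositively O(u → ¬t). Since O(u) holds, K gives O(¬t).
Premise 3 is O(¬s → t); contrapositively O(¬t → s). Since O(¬t) holds, K gives O(s).
Premise 10 is O(s → ¬a); since O(s), deontic closure gives O(¬a).
Premise 6 is O(¬q → a); contrapositively O(¬a → q). Since O(¬a) holds, K gives O(q).
Premise 11 is O(¬v → ¬q); contrapositively O(q → v). Since O(q) holds, K gives O(v).
Premises 4, 5, 8, 9, 12 do not contribute to this derivation.
So O(v) holds, i.e. F(¬v). The claim follows.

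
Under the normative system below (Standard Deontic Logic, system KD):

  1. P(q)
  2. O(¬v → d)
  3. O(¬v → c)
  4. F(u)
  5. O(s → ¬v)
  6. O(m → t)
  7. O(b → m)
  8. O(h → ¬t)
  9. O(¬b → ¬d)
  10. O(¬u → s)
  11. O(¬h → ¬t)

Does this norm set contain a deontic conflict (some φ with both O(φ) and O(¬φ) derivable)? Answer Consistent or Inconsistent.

By case analysis on ¬h: premise 11 gives O(¬h → ¬t) and premise 8 gives O(h → ¬t), so O(¬t) either way.
Premise 6 is O(m → t); contrapositively O(¬t → ¬m). Since O(¬t) holds, K gives O(¬m).
Premise 7 is O(b → m); contrapositively O(¬m → ¬b). Since O(¬m) holds, K gives O(¬b).
Premise 9 is O(¬b → ¬d); since O(¬b), deontic closure gives O(¬d).
Premise 2 is O(¬v → d); contrapositively O(¬d → v). Since O(¬d) holds, K gives O(v).
Premise 5 is O(s → ¬v); contrapositively O(v → ¬s). Since O(v) holds, K gives O(¬s).
Premise 10 is O(¬u → s); contrapositively O(¬s → u). Since O(¬s) holds, K gives O(u).
Yet premise 4 is F(u), i.e. O(¬u).
We now have both O(u) and O(¬u) — u is simultaneously obligatory and forbidden, violating the D-axiom.

Inconsistent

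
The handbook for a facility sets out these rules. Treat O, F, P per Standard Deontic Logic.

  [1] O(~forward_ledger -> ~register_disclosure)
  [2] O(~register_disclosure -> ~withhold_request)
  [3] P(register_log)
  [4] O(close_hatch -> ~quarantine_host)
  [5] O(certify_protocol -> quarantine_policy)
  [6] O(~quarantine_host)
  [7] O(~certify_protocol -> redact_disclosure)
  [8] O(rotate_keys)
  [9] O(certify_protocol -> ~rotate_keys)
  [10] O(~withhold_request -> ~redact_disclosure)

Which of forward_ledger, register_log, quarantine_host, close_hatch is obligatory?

forward_ledger

Premise 8 states O(rotate_keys) outright.
Premise 9 is O(certify_protocol -> ~rotate_keys); contrapositively O(rotate_keys -> ~certify_protocol). Since O(rotate_keys) holds, K gives O(~certify_protocol).
From O(~certify_protocol) and premise 7, O(~certify_protocol -> redact_disclosure), we obtain O(redact_disclosure).
Premise 10 is O(~withhold_request -> ~redact_disclosure); contrapositively O(redact_disclosure -> withhold_request). Since O(redact_disclosure) holds, K gives O(withhold_request).
Premise 2, O(~register_disclosure -> ~withhold_request), contraposes to O(withhold_request -> register_disclosure); with O(withhold_request) we get O(register_disclosure).
Premise 1, O(~forward_ledger -> ~register_disclosure), contraposes to O(register_disclosure -> forward_ledger); with O(register_disclosure) we get O(forward_ledger).
So O(forward_ledger) holds — forward_ledger is obligatory. None of the other listed options is made obligatory by any chain of premises.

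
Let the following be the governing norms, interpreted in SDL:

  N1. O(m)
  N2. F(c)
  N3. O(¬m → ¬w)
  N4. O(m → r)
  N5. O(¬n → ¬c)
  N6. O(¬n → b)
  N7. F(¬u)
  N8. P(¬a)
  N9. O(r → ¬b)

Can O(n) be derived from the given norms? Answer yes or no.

From premise 1 we have O(m).
Premise 4 is O(m → r); since O(m), deontic closure gives O(r).
With premise 9, O(r → ¬b), the K-axiom yields O(¬b).
Premise 6, O(¬n → b), contraposes to O(¬b → n); with O(¬b) we get O(n).
Premises 2, 3, 5, 7, 8 do not contribute to this derivation.
So O(n) follows.

Yes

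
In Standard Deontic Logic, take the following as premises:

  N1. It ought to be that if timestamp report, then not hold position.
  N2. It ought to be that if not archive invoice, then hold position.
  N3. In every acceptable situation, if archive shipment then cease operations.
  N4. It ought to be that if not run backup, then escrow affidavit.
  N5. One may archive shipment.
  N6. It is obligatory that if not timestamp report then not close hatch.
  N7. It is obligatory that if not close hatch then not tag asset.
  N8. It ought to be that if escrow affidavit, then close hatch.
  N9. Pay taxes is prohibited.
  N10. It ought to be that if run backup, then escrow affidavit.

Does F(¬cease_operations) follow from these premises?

No

Premise 3 is O(archive_shipment → cease_operations), but O(archive_shipment) is not derivable from the premises (the permission P(archive_shipment) asserts only ¬O(¬archive_shipment), not O(archive_shipment)), so it does not yield O(cease_operations).
No other premise forces O(cease_operations). An ideal world satisfying every premise can still have ¬cease_operations true, so F(¬cease_operations) is not derivable.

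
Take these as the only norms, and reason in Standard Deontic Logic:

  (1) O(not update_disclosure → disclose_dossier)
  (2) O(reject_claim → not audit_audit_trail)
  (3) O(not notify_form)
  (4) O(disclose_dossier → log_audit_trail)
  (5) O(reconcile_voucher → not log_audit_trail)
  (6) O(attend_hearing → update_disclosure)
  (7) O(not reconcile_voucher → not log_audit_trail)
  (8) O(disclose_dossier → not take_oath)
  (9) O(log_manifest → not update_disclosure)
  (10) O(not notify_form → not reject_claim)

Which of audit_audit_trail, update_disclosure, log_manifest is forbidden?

log_manifest

Premises 7 and 5 are O(not reconcile_voucher → not log_audit_trail) and O(reconcile_voucher → not log_audit_trail); every ideal world satisfies not reconcile_voucher or reconcile_voucher, so in either case not log_audit_trail holds — hence O(not log_audit_trail).
The contrapositive of premise 4 (O(disclose_dossier → log_audit_trail)) is O(not log_audit_trail → not disclose_dossier), and O(not log_audit_trail) is already established, so O(not disclose_dossier).
The contrapositive of premise 1 (O(not update_disclosure → disclose_dossier)) is O(not disclose_dossier → update_disclosure), and O(not disclose_dossier) is already established, so O(update_disclosure).
Premise 9, O(log_manifest → not update_disclosure), contraposes to O(update_disclosure → not log_manifest); with O(update_disclosure) we get O(not log_manifest).
So O(not log_manifest) holds, i.e. log_manifest is forbidden. None of the other listed options is forbidden under the premises.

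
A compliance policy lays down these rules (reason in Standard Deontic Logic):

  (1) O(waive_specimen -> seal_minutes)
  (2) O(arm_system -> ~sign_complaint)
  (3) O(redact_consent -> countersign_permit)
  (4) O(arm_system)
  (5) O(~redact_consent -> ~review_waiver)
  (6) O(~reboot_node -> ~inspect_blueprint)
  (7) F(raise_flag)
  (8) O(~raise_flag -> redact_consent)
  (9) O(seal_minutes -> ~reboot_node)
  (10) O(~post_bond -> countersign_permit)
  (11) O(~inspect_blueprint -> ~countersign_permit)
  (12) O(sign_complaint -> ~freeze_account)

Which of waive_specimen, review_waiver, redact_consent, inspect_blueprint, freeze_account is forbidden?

waive_specimen

F(raise_flag) at premise 7 means O(~raise_flag).
Premise 8 is O(~raise_flag -> redact_consent); since O(~raise_flag), deontic closure gives O(redact_consent).
With premise 3, O(redact_consent -> countersign_permit), the K-axiom yields O(countersign_permit).
Premise 11 is O(~inspect_blueprint -> ~countersign_permit); contrapositively O(countersign_permit -> inspect_blueprint). Since O(countersign_permit) holds, K gives O(inspect_blueprint).
The contrapositive of premise 6 (O(~reboot_node -> ~inspect_blueprint)) is O(inspect_blueprint -> reboot_node), and O(inspect_blueprint) is already established, so O(reboot_node).
The contrapositive of premise 9 (O(seal_minutes -> ~reboot_node)) is O(reboot_node -> ~seal_minutes), and O(reboot_node) is already established, so O(~seal_minutes).
Premise 1 is O(waive_specimen -> seal_minutes); contrapositively O(~seal_minutes -> ~waive_specimen). Since O(~seal_minutes) holds, K gives O(~waive_specimen).
So O(~waive_specimen) holds, i.e. waive_specimen is forbidden. None of the other listed options is forbidden under the premises.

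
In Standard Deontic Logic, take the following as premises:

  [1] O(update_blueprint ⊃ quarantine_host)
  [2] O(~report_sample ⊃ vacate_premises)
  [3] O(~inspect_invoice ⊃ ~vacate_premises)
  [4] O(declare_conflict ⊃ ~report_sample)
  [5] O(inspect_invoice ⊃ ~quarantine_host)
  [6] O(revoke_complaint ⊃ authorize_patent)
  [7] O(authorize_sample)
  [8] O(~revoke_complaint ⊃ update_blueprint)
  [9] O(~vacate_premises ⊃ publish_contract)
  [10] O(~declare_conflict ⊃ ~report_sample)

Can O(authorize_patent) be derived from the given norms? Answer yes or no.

Yes

Premises 4 and 10 are O(declare_conflict ⊃ ~report_sample) and O(~declare_conflict ⊃ ~report_sample); every ideal world satisfies declare_conflict or ~declare_conflict, so in either case ~report_sample holds — hence O(~report_sample).
From O(~report_sample) and premise 2, O(~report_sample ⊃ vacate_premises), we obtain O(vacate_premises).
Premise 3 is O(~inspect_invoice ⊃ ~vacate_premises); contrapositively O(vacate_premises ⊃ inspect_invoice). Since O(vacate_premises) holds, K gives O(inspect_invoice).
From O(inspect_invoice) and premise 5, O(inspect_invoice ⊃ ~quarantine_host), we obtain O(~quarantine_host).
Premise 1, O(update_blueprint ⊃ quarantine_host), contraposes to O(~quarantine_host ⊃ ~update_blueprint); with O(~quarantine_host) we get O(~update_blueprint).
Premise 8 is O(~revoke_complaint ⊃ update_blueprint); contrapositively O(~update_blueprint ⊃ revoke_complaint). Since O(~update_blueprint) holds, K gives O(revoke_complaint).
Premise 6 is O(revoke_complaint ⊃ authorize_patent); since O(revoke_complaint), deontic closure gives O(authorize_patent).
Premises 7, 9 do not contribute to this derivation.
So O(authorize_patent) follows.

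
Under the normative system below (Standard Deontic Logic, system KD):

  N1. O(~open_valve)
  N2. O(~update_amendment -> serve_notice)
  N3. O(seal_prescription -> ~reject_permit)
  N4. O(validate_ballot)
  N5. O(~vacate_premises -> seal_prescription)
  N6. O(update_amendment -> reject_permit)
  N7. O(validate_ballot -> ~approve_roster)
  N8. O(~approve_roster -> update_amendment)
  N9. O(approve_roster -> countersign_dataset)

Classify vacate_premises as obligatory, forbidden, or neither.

From premise 4 we have O(validate_ballot).
Applying K to premise 7 (O(validate_ballot -> ~approve_roster)) and O(validate_ballot) yields O(~approve_roster).
Applying K to premise 8 (O(~approve_roster -> update_amendment)) and O(~approve_roster) yields O(update_amendment).
Premise 6 is O(update_amendment -> reject_permit); since O(update_amendment), deontic closure gives O(reject_permit).
Premise 3, O(seal_prescription -> ~reject_permit), contraposes to O(reject_permit -> ~seal_prescription); with O(reject_permit) we get O(~seal_prescription).
The contrapositive of premise 5 (O(~vacate_premises -> seal_prescription)) is O(~seal_prescription -> vacate_premises), and O(~seal_prescription) is already established, so O(vacate_premises).
Premises 1, 2, 9 do not contribute to this derivation.
Hence vacate_premises is obligatory.

Obligatory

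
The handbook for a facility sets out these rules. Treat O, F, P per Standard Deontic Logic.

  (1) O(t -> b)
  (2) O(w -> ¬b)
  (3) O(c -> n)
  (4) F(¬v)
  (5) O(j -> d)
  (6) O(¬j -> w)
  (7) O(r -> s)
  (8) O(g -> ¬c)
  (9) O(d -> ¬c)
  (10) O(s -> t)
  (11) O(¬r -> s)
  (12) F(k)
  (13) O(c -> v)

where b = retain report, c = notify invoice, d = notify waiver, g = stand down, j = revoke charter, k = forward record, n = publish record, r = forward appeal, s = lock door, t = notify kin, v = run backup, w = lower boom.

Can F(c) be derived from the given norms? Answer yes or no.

Yes

Premises 11 and 7 cover both cases: O(¬r -> s) and O(r -> s). Since ¬r ∨ r is a tautology, O(s) follows.
From O(s) and premise 10, O(s -> t), we obtain O(t).
Premise 1 is O(t -> b); since O(t), deontic closure gives O(b).
Premise 2 is O(w -> ¬b); contrapositively O(b -> ¬w). Since O(b) holds, K gives O(¬w).
The contrapositive of premise 6 (O(¬j -> w)) is O(¬w -> j), and O(¬w) is already established, so O(j).
From O(j) and premise 5, O(j -> d), we obtain O(d).
With premise 9, O(d -> ¬c), the K-axiom yields O(¬c).
Premises 3, 4, 8, 12, 13 do not contribute to this derivation.
So O(¬c) holds, i.e. F(c). The claim follows.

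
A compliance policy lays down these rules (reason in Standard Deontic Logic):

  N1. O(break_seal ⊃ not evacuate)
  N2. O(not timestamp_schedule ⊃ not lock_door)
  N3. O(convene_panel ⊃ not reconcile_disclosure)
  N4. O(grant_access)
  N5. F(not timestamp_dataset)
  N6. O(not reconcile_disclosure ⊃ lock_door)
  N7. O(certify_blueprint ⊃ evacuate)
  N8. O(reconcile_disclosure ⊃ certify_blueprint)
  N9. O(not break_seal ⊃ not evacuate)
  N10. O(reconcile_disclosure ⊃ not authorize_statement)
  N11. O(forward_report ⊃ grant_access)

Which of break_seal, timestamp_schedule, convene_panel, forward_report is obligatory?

Premises 9 and 1 are O(not break_seal ⊃ not evacuate) and O(break_seal ⊃ not evacuate); every ideal world satisfies not break_seal or break_seal, so in either case not evacuate holds — hence O(not evacuate).
Premise 7, O(certify_blueprint ⊃ evacuate), contraposes to O(not evacuate ⊃ not certify_blueprint); with O(not evacuate) we get O(not certify_blueprint).
The contrapositive of premise 8 (O(reconcile_disclosure ⊃ certify_blueprint)) is O(not certify_blueprint ⊃ not reconcile_disclosure), and O(not certify_blueprint) is already established, so O(not reconcile_disclosure).
With premise 6, O(not reconcile_disclosure ⊃ lock_door), the K-axiom yields O(lock_door).
The contrapositive of premise 2 (O(not timestamp_schedule ⊃ not lock_door)) is O(lock_door ⊃ timestamp_schedule), and O(lock_door) is already established, so O(timestamp_schedule).
So O(timestamp_schedule) holds — timestamp_schedule is obligatory. None of the other listed options is made obligatory by any chain of premises.

timestamp_schedule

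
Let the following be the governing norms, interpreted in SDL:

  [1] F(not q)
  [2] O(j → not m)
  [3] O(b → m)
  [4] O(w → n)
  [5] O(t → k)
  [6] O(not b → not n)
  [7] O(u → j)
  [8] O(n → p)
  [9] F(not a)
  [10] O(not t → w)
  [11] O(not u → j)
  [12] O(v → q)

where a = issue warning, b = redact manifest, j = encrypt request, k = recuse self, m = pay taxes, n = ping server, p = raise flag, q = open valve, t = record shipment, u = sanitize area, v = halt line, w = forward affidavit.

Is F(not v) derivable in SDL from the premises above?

No

Premise 12 is O(v → q); even if O(q) held, inferring O(v) would be affirming the consequent — invalid.
No other premise forces O(v). An ideal world satisfying every premise can still have not v true, so F(not v) is not derivable.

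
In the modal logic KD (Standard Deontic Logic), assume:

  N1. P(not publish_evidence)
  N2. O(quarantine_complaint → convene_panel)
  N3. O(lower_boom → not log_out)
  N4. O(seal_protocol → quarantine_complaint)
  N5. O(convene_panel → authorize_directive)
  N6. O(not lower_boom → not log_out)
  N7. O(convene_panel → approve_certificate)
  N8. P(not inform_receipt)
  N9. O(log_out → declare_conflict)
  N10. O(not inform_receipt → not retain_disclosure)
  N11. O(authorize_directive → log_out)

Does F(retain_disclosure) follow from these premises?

No

Premise 10 is O(not inform_receipt → not retain_disclosure), but O(not inform_receipt) is not derivable from the premises (the permission P(not inform_receipt) asserts only not O(inform_receipt), not O(not inform_receipt)), so it does not yield O(not retain_disclosure).
No other premise forces O(not retain_disclosure). An ideal world satisfying every premise can still have retain_disclosure true, so F(retain_disclosure) is not derivable.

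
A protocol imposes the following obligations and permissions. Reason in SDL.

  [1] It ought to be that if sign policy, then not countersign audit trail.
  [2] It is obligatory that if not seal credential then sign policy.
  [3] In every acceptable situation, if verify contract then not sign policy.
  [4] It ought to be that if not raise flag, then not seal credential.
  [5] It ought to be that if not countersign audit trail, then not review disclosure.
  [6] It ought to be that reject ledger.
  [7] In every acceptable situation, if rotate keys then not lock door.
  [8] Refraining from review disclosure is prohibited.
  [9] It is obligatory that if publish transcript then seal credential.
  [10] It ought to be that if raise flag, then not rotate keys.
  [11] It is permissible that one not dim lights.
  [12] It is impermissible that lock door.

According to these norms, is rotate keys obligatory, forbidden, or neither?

Premise 8, F(¬review_disclosure), is equivalent to O(review_disclosure).
Premise 5, O(¬countersign_audit_trail → ¬review_disclosure), contraposes to O(review_disclosure → countersign_audit_trail); with O(review_disclosure) we get O(countersign_audit_trail).
The contrapositive of premise 1 (O(sign_policy → ¬countersign_audit_trail)) is O(countersign_audit_trail → ¬sign_policy), and O(countersign_audit_trail) is already established, so O(¬sign_policy).
Premise 2, O(¬seal_credential → sign_policy), contraposes to O(¬sign_policy → seal_credential); with O(¬sign_policy) we get O(seal_credential).
Premise 4, O(¬raise_flag → ¬seal_credential), contraposes to O(seal_credential → raise_flag); with O(seal_credential) we get O(raise_flag).
Applying K to premise 10 (O(raise_flag → ¬rotate_keys)) and O(raise_flag) yields O(¬rotate_keys).
Premises 3, 6, 7, 9, 11, 12 do not contribute to this derivation.
Thus O(¬rotate_keys), which is F(rotate_keys): rotate_keys is forbidden.

Forbidden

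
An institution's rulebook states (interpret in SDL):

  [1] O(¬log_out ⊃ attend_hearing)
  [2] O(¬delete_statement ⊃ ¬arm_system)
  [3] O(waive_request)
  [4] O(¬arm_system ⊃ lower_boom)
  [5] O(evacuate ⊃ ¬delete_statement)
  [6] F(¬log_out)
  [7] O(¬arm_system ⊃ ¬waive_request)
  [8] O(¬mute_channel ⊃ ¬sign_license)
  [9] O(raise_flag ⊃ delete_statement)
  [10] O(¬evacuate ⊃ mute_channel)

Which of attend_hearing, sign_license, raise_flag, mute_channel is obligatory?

From premise 3 we have O(waive_request).
The contrapositive of premise 7 (O(¬arm_system ⊃ ¬waive_request)) is O(waive_request ⊃ arm_system), and O(waive_request) is already established, so O(arm_system).
Premise 2 is O(¬delete_statement ⊃ ¬arm_system); contrapositively O(arm_system ⊃ delete_statement). Since O(arm_system) holds, K gives O(delete_statement).
The contrapositive of premise 5 (O(evacuate ⊃ ¬delete_statement)) is O(delete_statement ⊃ ¬evacuate), and O(delete_statement) is already established, so O(¬evacuate).
Applying K to premise 10 (O(¬evacuate ⊃ mute_channel)) and O(¬evacuate) yields O(mute_channel).
So O(mute_channel) holds — mute_channel is obligatory. None of the other listed options is made obligatory by any chain of premises.

mute_channel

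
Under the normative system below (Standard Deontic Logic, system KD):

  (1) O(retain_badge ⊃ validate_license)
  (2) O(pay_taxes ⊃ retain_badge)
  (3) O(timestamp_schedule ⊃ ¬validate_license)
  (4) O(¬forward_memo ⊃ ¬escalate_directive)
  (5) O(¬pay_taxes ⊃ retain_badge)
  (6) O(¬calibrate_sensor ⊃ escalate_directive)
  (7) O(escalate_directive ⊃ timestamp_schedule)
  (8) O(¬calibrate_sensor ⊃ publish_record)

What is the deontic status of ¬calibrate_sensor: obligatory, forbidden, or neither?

Forbidden

Premises 5 and 2 are O(¬pay_taxes ⊃ retain_badge) and O(pay_taxes ⊃ retain_badge); every ideal world satisfies ¬pay_taxes or pay_taxes, so in either case retain_badge holds — hence O(retain_badge).
From O(retain_badge) and premise 1, O(retain_badge ⊃ validate_license), we obtain O(validate_license).
Premise 3 is O(timestamp_schedule ⊃ ¬validate_license); contrapositively O(validate_license ⊃ ¬timestamp_schedule). Since O(validate_license) holds, K gives O(¬timestamp_schedule).
Premise 7 is O(escalate_directive ⊃ timestamp_schedule); contrapositively O(¬timestamp_schedule ⊃ ¬escalate_directive). Since O(¬timestamp_schedule) holds, K gives O(¬escalate_directive).
Premise 6, O(¬calibrate_sensor ⊃ escalate_directive), contraposes to O(¬escalate_directive ⊃ calibrate_sensor); with O(¬escalate_directive) we get O(calibrate_sensor).
Premises 4, 8 do not contribute to this derivation.
Thus O(calibrate_sensor), which is F(¬calibrate_sensor): ¬calibrate_sensor is forbidden.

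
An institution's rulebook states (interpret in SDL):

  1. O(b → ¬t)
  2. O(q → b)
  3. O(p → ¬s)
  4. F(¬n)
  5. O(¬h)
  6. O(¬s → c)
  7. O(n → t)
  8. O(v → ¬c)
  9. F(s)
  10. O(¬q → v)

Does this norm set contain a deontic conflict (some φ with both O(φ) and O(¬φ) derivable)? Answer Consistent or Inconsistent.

F(s) at premise 9 means O(¬s).
Applying K to premise 6 (O(¬s → c)) and O(¬s) yields O(c).
Premise 8 is O(v → ¬c); contrapositively O(c → ¬v). Since O(c) holds, K gives O(¬v).
The contrapositive of premise 10 (O(¬q → v)) is O(¬v → q), and O(¬v) is already established, so O(q).
Applying K to premise 2 (O(q → b)) and O(q) yields O(b).
Premise 1 is O(b → ¬t); since O(b), deontic closure gives O(¬t).
Premise 7 is O(n → t); contrapositively O(¬t → ¬n). Since O(¬t) holds, K gives O(¬n).
Yet premise 4 is F(¬n), i.e. O(n).
We now have both O(¬n) and O(n) — n is simultaneously obligatory and forbidden, violating the D-axiom.

Inconsistent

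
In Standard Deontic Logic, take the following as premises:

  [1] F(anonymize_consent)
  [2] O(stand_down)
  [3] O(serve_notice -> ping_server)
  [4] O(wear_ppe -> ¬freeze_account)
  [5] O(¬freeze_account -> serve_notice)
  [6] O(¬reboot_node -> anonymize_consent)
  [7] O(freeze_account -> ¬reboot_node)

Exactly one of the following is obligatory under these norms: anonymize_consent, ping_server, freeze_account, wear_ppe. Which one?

ping_server

F(anonymize_consent) at premise 1 means O(¬anonymize_consent).
The contrapositive of premise 6 (O(¬reboot_node -> anonymize_consent)) is O(¬anonymize_consent -> reboot_node), and O(¬anonymize_consent) is already established, so O(reboot_node).
Premise 7, O(freeze_account -> ¬reboot_node), contraposes to O(reboot_node -> ¬freeze_account); with O(reboot_node) we get O(¬freeze_account).
From O(¬freeze_account) and premise 5, O(¬freeze_account -> serve_notice), we obtain O(serve_notice).
From O(serve_notice) and premise 3, O(serve_notice -> ping_server), we obtain O(ping_server).
So O(ping_server) holds — ping_server is obligatory. None of the other listed options is made obligatory by any chain of premises.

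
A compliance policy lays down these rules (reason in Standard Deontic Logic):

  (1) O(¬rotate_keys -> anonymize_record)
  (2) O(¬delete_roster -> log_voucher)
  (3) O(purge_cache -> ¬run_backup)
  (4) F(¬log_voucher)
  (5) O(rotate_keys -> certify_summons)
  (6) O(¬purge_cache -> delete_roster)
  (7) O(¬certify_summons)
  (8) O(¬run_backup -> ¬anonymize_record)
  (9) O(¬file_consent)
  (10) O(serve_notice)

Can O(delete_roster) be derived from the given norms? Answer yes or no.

Yes

Premise 7 states O(¬certify_summons) outright.
The contrapositive of premise 5 (O(rotate_keys -> certify_summons)) is O(¬certify_summons -> ¬rotate_keys), and O(¬certify_summons) is already established, so O(¬rotate_keys).
Applying K to premise 1 (O(¬rotate_keys -> anonymize_record)) and O(¬rotate_keys) yields O(anonymize_record).
Premise 8 is O(¬run_backup -> ¬anonymize_record); contrapositively O(anonymize_record -> run_backup). Since O(anonymize_record) holds, K gives O(run_backup).
Premise 3 is O(purge_cache -> ¬run_backup); contrapositively O(run_backup -> ¬purge_cache). Since O(run_backup) holds, K gives O(¬purge_cache).
Premise 6 is O(¬purge_cache -> delete_roster); since O(¬purge_cache), deontic closure gives O(delete_roster).
Premises 2, 4, 9, 10 do not contribute to this derivation.
So O(delete_roster) follows.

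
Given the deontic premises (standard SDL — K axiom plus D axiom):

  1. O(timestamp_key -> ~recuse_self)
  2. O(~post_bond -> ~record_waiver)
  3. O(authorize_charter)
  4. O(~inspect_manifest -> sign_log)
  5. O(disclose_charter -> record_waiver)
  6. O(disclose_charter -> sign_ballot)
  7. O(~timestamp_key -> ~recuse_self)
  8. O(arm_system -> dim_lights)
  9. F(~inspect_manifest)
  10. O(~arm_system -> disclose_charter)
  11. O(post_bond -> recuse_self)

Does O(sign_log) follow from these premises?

No

Premise 4 is O(~inspect_manifest -> sign_log), but O(~inspect_manifest) is not derivable from the premises, so it does not yield O(sign_log).
No other premise forces O(sign_log). An ideal world satisfying every premise can still have sign_log false, so O(sign_log) is not derivable.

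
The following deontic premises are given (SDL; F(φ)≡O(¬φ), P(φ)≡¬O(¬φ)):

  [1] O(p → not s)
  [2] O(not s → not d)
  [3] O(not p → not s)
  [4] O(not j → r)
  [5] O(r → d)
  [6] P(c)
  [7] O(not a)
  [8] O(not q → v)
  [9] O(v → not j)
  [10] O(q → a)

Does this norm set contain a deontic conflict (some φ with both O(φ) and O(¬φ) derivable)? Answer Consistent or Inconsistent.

Inconsistent

Premises 1 and 3 are O(p → not s) and O(not p → not s); every ideal world satisfies p or not p, so in either case not s holds — hence O(not s).
From O(not s) and premise 2, O(not s → not d), we obtain O(not d).
The contrapositive of premise 5 (O(r → d)) is O(not d → not r), and O(not d) is already established, so O(not r).
Premise 4, O(not j → r), contraposes to O(not r → j); with O(not r) we get O(j).
The contrapositive of premise 9 (O(v → not j)) is O(j → not v), and O(j) is already established, so O(not v).
The contrapositive of premise 8 (O(not q → v)) is O(not v → q), and O(not v) is already established, so O(q).
Applying K to premise 10 (O(q → a)) and O(q) yields O(a).
Yet premise 7 states O(not a).
We now have both O(a) and O(not a) — a is simultaneously obligatory and forbidden, violating the D-axiom.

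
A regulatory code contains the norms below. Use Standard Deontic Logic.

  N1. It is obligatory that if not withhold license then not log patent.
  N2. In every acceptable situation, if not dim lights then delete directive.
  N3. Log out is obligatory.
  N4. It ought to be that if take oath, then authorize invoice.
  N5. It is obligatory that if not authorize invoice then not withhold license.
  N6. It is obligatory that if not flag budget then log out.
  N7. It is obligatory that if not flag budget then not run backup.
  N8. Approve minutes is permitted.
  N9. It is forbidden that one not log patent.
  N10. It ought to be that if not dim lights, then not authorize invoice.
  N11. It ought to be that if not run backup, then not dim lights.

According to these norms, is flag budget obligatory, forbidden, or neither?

Premise 9 is F(¬log_patent), i.e. O(log_patent).
The contrapositive of premise 1 (O(¬withhold_license → ¬log_patent)) is O(log_patent → withhold_license), and O(log_patent) is already established, so O(withhold_license).
Premise 5, O(¬authorize_invoice → ¬withhold_license), contraposes to O(withhold_license → authorize_invoice); with O(withhold_license) we get O(authorize_invoice).
Premise 10, O(¬dim_lights → ¬authorize_invoice), contraposes to O(authorize_invoice → dim_lights); with O(authorize_invoice) we get O(dim_lights).
Premise 11, O(¬run_backup → ¬dim_lights), contraposes to O(dim_lights → run_backup); with O(dim_lights) we get O(run_backup).
The contrapositive of premise 7 (O(¬flag_budget → ¬run_backup)) is O(run_backup → flag_budget), and O(run_backup) is already established, so O(flag_budget).
Premises 2, 3, 4, 6, 8 do not contribute to this derivation.
Hence flag_budget is obligatory.

Obligatory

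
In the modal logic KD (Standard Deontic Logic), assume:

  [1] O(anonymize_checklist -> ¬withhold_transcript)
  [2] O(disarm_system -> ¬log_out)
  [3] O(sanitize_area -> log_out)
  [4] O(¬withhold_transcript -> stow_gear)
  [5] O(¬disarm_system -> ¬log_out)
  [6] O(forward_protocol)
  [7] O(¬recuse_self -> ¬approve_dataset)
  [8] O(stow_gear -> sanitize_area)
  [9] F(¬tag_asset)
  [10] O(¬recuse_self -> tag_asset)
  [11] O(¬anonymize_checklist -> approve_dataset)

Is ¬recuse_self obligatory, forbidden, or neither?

Forbidden

By case analysis on ¬disarm_system: premise 5 gives O(¬disarm_system -> ¬log_out) and premise 2 gives O(disarm_system -> ¬log_out), so O(¬log_out) either way.
Premise 3, O(sanitize_area -> log_out), contraposes to O(¬log_out -> ¬sanitize_area); with O(¬log_out) we get O(¬sanitize_area).
The contrapositive of premise 8 (O(stow_gear -> sanitize_area)) is O(¬sanitize_area -> ¬stow_gear), and O(¬sanitize_area) is already established, so O(¬stow_gear).
Premise 4, O(¬withhold_transcript -> stow_gear), contraposes to O(¬stow_gear -> withhold_transcript); with O(¬stow_gear) we get O(withhold_transcript).
Premise 1, O(anonymize_checklist -> ¬withhold_transcript), contraposes to O(withhold_transcript -> ¬anonymize_checklist); with O(withhold_transcript) we get O(¬anonymize_checklist).
From O(¬anonymize_checklist) and premise 11, O(¬anonymize_checklist -> approve_dataset), we obtain O(approve_dataset).
The contrapositive of premise 7 (O(¬recuse_self -> ¬approve_dataset)) is O(approve_dataset -> recuse_self), and O(approve_dataset) is already established, so O(recuse_self).
Premises 6, 9, 10 do not contribute to this derivation.
Thus O(recuse_self), which is F(¬recuse_self): ¬recuse_self is forbidden.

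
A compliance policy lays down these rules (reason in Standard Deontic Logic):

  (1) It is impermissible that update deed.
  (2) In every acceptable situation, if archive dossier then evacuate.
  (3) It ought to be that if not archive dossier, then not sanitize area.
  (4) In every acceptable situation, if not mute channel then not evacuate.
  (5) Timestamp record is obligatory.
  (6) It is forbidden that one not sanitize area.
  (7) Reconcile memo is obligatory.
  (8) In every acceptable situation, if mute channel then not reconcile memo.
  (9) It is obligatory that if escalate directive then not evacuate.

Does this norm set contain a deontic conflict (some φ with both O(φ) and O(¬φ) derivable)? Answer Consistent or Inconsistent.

Inconsistent

Premise 7 gives O(reconcile_memo).
Premise 8 is O(mute_channel → ¬reconcile_memo); contrapositively O(reconcile_memo → ¬mute_channel). Since O(reconcile_memo) holds, K gives O(¬mute_channel).
Premise 4 is O(¬mute_channel → ¬evacuate); since O(¬mute_channel), deontic closure gives O(¬evacuate).
The contrapositive of premise 2 (O(archive_dossier → evacuate)) is O(¬evacuate → ¬archive_dossier), and O(¬evacuate) is already established, so O(¬archive_dossier).
With premise 3, O(¬archive_dossier → ¬sanitize_area), the K-axiom yields O(¬sanitize_area).
Yet premise 6 is F(¬sanitize_area), i.e. O(sanitize_area).
We now have both O(¬sanitize_area) and O(sanitize_area) — sanitize_area is simultaneously obligatory and forbidden, violating the D-axiom.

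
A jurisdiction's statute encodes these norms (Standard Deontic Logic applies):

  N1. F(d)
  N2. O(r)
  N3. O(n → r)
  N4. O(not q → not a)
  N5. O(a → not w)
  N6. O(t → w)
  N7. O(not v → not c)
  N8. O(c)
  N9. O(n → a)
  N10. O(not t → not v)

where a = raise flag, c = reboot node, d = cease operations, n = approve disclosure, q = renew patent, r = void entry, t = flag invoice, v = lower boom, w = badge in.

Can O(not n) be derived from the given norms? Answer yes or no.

Premise 8 gives O(c).
Premise 7 is O(not v → not c); contrapositively O(c → v). Since O(c) holds, K gives O(v).
The contrapositive of premise 10 (O(not t → not v)) is O(v → t), and O(v) is already established, so O(t).
With premise 6, O(t → w), the K-axiom yields O(w).
Premise 5, O(a → not w), contraposes to O(w → not a); with O(w) we get O(not a).
The contrapositive of premise 9 (O(n → a)) is O(not a → not n), and O(not a) is already established, so O(not n).
Premises 1, 2, 3, 4 do not contribute to this derivation.
So O(not n) follows.

Yes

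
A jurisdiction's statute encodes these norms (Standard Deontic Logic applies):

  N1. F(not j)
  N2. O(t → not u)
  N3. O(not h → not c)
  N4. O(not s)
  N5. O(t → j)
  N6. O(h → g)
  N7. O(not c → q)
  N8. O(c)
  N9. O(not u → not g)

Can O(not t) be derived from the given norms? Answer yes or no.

Premise 8 states O(c) outright.
Premise 3, O(not h → not c), contraposes to O(c → h); with O(c) we get O(h).
From O(h) and premise 6, O(h → g), we obtain O(g).
Premise 9, O(not u → not g), contraposes to O(g → u); with O(g) we get O(u).
Premise 2 is O(t → not u); contrapositively O(u → not t). Since O(u) holds, K gives O(not t).
Premises 1, 4, 5, 7 do not contribute to this derivation.
So O(not t) follows.

Yes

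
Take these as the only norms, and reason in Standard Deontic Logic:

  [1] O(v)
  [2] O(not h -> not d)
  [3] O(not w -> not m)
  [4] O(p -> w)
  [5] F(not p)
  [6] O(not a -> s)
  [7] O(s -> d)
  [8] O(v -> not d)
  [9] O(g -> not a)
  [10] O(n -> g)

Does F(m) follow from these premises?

Premise 3 is O(not w -> not m), but O(not w) is not derivable from the premises, so it does not yield O(not m).
No other premise forces O(not m). An ideal world satisfying every premise can still have m true, so F(m) is not derivable.

No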